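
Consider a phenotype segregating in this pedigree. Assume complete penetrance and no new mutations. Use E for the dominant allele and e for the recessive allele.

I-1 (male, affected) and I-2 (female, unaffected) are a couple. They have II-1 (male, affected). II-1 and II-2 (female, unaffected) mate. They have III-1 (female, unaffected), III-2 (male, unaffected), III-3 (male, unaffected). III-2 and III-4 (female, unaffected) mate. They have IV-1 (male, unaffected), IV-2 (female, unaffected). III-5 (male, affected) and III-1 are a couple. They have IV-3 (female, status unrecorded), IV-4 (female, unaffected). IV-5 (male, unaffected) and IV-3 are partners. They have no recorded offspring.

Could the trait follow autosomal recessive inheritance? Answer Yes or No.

Yes

A consistent assignment under autosomal recessive exists: I-1 ee, I-2 Ee, II-1 ee, II-2 EE, III-1 Ee, III-2 Ee, III-3 Ee, III-4 EE, III-5 ee, IV-1 EE, IV-2 EE, IV-3 Ee, IV-4 Ee, IV-5 EE.
In this assignment every recorded phenotype matches its genotype and every non-founder's genotype is obtainable from its parents' genotypes, so the pedigree is consistent.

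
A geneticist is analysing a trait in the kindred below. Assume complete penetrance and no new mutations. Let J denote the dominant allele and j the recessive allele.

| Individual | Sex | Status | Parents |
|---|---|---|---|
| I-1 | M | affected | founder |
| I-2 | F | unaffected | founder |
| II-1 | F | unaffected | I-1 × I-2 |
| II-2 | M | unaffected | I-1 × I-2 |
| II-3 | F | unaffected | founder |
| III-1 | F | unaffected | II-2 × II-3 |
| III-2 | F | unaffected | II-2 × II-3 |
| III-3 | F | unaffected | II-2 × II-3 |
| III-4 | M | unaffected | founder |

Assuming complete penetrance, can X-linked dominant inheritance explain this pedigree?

No

Under X-linked dominant, II-1 (unaffected, female) cannot arise from I-1 (affected) × I-2 (unaffected).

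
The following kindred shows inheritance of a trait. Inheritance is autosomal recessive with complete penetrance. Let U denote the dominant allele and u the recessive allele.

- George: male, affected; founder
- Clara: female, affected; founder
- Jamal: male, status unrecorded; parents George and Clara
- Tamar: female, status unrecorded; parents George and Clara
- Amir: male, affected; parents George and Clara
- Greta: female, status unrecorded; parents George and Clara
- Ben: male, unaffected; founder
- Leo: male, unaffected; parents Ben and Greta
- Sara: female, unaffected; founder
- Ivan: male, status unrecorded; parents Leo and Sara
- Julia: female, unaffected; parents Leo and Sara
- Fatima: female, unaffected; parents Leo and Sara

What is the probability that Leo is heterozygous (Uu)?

1

Leo is unaffected so carries U and received u from Greta (uu), so Leo is Uu, giving P(Uu) = 1.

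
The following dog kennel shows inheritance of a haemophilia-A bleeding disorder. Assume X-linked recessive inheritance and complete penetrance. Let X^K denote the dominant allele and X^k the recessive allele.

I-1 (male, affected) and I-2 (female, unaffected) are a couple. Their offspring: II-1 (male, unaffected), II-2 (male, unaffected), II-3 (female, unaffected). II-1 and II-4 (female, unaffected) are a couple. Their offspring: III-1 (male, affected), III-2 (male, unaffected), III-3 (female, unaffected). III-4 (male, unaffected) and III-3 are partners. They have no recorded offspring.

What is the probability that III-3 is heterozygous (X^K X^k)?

1/2

II-1 is unaffected, so II-1 is X^K Y.
II-4 is unaffected so carries K and passed k to III-1 (X^k Y), so II-4 is X^K X^k.
Their cross gives offspring ratios 1/2 X^K X^K : 1/2 X^K X^k. Conditioning on III-3 being unaffected, P(X^K X^k) = 1/2 / 1 = 1/2.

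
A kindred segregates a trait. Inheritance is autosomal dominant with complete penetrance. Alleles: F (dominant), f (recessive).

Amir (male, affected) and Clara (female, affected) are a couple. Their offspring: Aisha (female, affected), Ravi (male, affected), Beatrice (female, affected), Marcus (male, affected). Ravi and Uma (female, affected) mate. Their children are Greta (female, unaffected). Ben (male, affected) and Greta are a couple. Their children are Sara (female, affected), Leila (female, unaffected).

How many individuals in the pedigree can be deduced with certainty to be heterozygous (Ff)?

4

Obligate heterozygotes: Ravi is affected so carries F and passed f to Greta (ff), so Ravi is Ff; Uma is affected so carries F and passed f to Greta (ff), so Uma is Ff; Ben is affected so carries F and passed f to Leila (ff), so Ben is Ff; Sara is affected so carries F and received f from Greta (ff), so Sara is Ff.
Every other individual is either homozygous by phenotype or has at least one consistent homozygous assignment, so the count is 4.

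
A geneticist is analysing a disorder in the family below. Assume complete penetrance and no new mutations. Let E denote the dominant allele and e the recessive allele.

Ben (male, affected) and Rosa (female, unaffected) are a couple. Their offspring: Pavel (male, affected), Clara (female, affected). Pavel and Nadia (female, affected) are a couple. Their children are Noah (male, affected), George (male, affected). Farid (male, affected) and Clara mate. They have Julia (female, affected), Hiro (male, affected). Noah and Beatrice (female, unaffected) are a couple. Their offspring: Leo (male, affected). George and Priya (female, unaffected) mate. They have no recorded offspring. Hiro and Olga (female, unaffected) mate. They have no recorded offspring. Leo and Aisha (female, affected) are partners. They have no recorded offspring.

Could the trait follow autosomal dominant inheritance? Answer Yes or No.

A consistent assignment under autosomal dominant exists: Ben EE, Rosa ee, Pavel Ee, Clara Ee, Nadia EE, Farid EE, Noah EE, George EE, Beatrice ee, Priya ee, Julia EE, Hiro EE, Olga ee, Leo Ee, Aisha EE.
In this assignment every recorded phenotype matches its genotype and every non-founder's genotype is obtainable from its parents' genotypes, so the pedigree is consistent.

Yes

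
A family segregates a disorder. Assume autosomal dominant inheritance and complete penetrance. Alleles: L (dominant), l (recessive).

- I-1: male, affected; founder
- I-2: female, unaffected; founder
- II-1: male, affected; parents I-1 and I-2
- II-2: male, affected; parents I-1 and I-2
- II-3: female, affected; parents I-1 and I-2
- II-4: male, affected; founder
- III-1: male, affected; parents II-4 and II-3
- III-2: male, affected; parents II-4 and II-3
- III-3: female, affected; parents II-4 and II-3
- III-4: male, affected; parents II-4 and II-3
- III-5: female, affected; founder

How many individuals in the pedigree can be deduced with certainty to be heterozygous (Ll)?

3

Obligate heterozygotes: II-1 is affected so carries L and received l from I-2 (ll), so II-1 is Ll; II-2 is affected so carries L and received l from I-2 (ll), so II-2 is Ll; II-3 is affected so carries L and received l from I-2 (ll), so II-3 is Ll.
Every other individual is either homozygous by phenotype or has at least one consistent homozygous assignment, so the count is 3.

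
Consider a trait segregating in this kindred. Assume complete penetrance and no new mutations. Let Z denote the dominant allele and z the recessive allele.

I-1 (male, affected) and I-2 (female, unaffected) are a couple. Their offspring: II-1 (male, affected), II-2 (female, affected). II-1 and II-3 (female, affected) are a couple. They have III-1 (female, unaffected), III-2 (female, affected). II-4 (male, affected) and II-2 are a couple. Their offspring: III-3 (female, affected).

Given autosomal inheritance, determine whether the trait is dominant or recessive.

II-1 and II-3 are both affected yet have an unaffected child III-1. Under a recessive model two affected parents are homozygous and every child would be affected, so the trait cannot be recessive.

dominant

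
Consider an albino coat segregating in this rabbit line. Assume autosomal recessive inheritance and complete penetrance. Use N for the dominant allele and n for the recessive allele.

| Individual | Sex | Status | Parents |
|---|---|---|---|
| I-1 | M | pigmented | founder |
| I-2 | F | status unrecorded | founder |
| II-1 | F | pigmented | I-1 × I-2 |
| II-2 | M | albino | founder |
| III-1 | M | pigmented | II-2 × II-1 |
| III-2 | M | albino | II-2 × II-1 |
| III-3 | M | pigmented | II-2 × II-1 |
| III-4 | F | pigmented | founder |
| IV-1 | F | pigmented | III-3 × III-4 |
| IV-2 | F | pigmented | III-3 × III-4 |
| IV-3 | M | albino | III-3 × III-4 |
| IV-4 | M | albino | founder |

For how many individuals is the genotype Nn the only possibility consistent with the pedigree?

4

Obligate heterozygotes: II-1 is pigmented so carries N and passed n to III-2 (nn), so II-1 is Nn; III-1 is pigmented so carries N and received n from II-2 (nn), so III-1 is Nn; III-3 is pigmented so carries N and received n from II-2 (nn), so III-3 is Nn; III-4 is pigmented so carries N and passed n to IV-3 (nn), so III-4 is Nn.
Every other individual is either homozygous by phenotype or has at least one consistent homozygous assignment, so the count is 4.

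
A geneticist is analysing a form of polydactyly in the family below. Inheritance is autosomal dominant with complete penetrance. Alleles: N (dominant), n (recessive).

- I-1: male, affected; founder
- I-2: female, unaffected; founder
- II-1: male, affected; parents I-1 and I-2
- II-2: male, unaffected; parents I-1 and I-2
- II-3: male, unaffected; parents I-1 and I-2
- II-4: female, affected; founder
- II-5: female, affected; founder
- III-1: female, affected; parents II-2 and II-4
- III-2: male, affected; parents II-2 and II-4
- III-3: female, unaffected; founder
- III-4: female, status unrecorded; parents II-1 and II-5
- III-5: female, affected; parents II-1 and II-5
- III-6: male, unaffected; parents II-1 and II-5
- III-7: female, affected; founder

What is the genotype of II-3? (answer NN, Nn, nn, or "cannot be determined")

II-3 is unaffected, so II-3 is nn.

nn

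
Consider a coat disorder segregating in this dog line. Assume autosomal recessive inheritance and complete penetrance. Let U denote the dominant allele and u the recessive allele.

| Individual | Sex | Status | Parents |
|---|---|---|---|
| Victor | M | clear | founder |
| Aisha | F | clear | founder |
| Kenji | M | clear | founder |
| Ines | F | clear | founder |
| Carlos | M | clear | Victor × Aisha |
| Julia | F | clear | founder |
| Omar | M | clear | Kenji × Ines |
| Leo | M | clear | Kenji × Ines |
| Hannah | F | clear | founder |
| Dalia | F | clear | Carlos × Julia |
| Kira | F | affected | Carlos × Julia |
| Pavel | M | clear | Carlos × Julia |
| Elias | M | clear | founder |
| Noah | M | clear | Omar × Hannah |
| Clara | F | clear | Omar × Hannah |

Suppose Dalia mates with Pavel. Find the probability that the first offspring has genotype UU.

Carlos is clear so carries U and passed u to Kira (uu), so Carlos is Uu.
Julia is clear so carries U and passed u to Kira (uu), so Julia is Uu.
Dalia is a clear offspring of Carlos (Uu) × Julia (Uu), whose cross gives 1/4 UU : 1/2 Uu : 1/4 uu; conditioning on being clear, Dalia is UU with probability 1/3, Uu with probability 2/3.
Pavel is a clear offspring of Carlos (Uu) × Julia (Uu), whose cross gives 1/4 UU : 1/2 Uu : 1/4 uu; conditioning on being clear, Pavel is UU with probability 1/3, Uu with probability 2/3.
Summing over parental genotype combinations, P(offspring has genotype UU) = 1/9·1 + 2/9·1/2 + 2/9·1/2 + 4/9·1/4 = 4/9.

4/9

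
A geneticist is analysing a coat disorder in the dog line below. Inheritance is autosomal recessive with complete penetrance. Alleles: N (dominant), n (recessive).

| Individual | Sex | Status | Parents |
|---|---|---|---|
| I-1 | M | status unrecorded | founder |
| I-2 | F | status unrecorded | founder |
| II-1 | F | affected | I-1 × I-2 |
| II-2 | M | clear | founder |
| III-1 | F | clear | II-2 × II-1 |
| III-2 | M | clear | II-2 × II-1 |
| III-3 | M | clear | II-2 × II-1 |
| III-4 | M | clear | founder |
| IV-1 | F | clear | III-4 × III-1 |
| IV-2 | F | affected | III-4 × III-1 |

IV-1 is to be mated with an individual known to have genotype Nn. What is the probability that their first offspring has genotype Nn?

1/2

III-4 is clear so carries N and passed n to IV-2 (nn), so III-4 is Nn.
III-1 is clear so carries N and received n from II-1 (nn), so III-1 is Nn.
IV-1 is a clear offspring of III-4 (Nn) × III-1 (Nn), whose cross gives 1/4 NN : 1/2 Nn : 1/4 nn; conditioning on being clear, IV-1 is NN with probability 1/3, Nn with probability 2/3.
Summing over parental genotype combinations, P(offspring has genotype Nn) = 1/3·1/2 + 2/3·1/2 = 1/2.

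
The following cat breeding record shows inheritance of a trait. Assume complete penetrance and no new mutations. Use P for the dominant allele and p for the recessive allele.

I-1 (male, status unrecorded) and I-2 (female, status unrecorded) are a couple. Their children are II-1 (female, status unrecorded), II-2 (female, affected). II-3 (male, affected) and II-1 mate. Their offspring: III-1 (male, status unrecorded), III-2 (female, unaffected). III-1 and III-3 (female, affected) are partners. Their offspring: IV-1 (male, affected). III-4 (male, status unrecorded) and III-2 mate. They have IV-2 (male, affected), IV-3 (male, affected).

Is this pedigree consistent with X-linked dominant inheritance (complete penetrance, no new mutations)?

No

Under X-linked dominant, III-2 (unaffected, female) cannot arise from II-3 (affected) × II-1 (unrecorded).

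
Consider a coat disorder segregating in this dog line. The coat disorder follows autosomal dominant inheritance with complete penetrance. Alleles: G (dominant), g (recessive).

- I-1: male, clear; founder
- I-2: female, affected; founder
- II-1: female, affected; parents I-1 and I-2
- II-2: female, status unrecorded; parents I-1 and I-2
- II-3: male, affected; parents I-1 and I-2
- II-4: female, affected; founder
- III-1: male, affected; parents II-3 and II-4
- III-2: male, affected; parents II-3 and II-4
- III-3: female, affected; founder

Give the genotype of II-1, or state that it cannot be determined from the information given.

Gg

From phenotype alone, II-1 is GG or Gg.
II-1 is affected so carries G and received g from I-1 (gg), so II-1 is Gg.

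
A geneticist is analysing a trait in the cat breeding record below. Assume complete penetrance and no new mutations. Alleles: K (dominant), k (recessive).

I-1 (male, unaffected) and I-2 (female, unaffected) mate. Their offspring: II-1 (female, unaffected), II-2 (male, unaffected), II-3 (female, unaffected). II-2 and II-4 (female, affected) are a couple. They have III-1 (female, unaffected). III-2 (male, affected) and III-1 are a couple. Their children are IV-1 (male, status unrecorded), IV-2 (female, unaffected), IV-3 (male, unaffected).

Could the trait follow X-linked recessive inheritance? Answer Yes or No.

Yes

A consistent assignment under X-linked recessive exists: I-1 X^K Y, I-2 X^K X^K, II-1 X^K X^K, II-2 X^K Y, II-3 X^K X^K, II-4 X^k X^k, III-1 X^K X^k, III-2 X^k Y, IV-1 X^K Y, IV-2 X^K X^k, IV-3 X^K Y.
In this assignment every recorded phenotype matches its genotype and every non-founder's genotype is obtainable from its parents' genotypes, so the pedigree is consistent.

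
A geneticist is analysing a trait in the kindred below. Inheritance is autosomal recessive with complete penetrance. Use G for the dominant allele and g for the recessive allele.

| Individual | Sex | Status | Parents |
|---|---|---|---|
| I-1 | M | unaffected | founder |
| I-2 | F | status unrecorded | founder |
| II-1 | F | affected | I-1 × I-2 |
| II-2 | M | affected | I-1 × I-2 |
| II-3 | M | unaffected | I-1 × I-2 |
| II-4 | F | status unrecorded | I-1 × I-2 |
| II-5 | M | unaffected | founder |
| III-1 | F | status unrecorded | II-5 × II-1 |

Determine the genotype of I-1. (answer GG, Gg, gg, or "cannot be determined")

From phenotype alone, I-1 is GG or Gg.
I-1 is unaffected so carries G and passed g to II-1 (gg), so I-1 is Gg.

Gg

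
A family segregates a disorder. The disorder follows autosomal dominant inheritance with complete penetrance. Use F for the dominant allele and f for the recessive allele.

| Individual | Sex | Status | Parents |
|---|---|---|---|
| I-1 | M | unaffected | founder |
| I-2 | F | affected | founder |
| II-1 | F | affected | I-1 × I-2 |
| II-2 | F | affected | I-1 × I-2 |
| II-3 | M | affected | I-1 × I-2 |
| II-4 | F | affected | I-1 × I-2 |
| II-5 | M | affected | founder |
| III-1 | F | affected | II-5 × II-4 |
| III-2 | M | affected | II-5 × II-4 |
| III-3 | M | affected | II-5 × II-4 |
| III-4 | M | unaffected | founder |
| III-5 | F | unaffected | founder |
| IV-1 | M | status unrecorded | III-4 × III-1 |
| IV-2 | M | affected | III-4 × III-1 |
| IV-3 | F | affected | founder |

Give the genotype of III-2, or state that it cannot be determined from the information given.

III-2's phenotype allows FF or Ff, and no parent or child forces a single allele at both positions; consistent genotype assignments exist with III-2 as FF or Ff.

cannot be determined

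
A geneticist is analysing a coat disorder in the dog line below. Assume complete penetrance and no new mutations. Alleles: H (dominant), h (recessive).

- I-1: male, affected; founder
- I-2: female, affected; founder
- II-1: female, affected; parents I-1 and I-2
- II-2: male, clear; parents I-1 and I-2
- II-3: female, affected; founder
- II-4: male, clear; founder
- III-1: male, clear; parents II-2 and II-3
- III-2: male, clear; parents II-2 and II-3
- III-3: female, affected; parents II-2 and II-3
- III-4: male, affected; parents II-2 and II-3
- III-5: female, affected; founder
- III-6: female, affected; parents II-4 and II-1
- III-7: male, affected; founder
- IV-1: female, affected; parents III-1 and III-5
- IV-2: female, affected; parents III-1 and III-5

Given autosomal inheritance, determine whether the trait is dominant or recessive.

I-1 and I-2 are both affected yet have a clear child II-2. Under a recessive model two affected parents are homozygous and every child would be affected, so the trait cannot be recessive.

dominant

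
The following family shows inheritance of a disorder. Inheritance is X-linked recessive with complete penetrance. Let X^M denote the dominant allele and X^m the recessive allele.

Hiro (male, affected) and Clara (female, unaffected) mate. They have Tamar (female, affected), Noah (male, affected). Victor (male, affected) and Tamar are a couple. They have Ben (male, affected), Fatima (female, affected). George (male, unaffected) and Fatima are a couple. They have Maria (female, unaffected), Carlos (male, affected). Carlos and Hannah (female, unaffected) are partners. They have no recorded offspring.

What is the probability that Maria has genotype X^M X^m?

1

Maria is unaffected so carries M and received m from Fatima (X^m X^m), so Maria is X^M X^m, giving P(X^M X^m) = 1.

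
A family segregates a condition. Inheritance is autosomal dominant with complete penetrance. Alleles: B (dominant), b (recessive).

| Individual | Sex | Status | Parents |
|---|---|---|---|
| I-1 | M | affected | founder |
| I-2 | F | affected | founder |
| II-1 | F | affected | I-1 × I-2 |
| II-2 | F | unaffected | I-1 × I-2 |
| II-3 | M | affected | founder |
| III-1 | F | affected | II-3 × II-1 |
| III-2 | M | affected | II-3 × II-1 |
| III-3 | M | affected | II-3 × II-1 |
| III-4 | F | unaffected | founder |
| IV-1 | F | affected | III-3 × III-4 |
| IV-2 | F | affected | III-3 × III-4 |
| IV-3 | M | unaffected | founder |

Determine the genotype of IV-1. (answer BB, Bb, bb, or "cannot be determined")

Bb

From phenotype alone, IV-1 is BB or Bb.
IV-1 is affected so carries B and received b from III-4 (bb), so IV-1 is Bb.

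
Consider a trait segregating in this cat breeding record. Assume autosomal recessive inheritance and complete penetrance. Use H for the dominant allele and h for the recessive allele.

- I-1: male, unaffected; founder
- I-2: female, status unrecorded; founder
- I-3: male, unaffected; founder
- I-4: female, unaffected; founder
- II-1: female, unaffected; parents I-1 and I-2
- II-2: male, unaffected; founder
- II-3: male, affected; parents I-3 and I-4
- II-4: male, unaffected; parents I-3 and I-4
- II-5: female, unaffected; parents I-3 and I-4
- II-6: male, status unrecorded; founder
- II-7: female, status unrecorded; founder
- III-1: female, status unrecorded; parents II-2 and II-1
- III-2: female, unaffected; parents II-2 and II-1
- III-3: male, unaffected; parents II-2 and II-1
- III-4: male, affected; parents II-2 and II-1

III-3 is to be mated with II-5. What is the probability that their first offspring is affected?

II-2 is unaffected so carries H and passed h to III-4 (hh), so II-2 is Hh.
II-1 is unaffected so carries H and passed h to III-4 (hh), so II-1 is Hh.
III-3 is an unaffected offspring of II-2 (Hh) × II-1 (Hh), whose cross gives 1/4 HH : 1/2 Hh : 1/4 hh; conditioning on being unaffected, III-3 is HH with probability 1/3, Hh with probability 2/3.
I-3 is unaffected so carries H and passed h to II-3 (hh), so I-3 is Hh.
I-4 is unaffected so carries H and passed h to II-3 (hh), so I-4 is Hh.
II-5 is an unaffected offspring of I-3 (Hh) × I-4 (Hh), whose cross gives 1/4 HH : 1/2 Hh : 1/4 hh; conditioning on being unaffected, II-5 is HH with probability 1/3, Hh with probability 2/3.
Summing over parental genotype combinations, P(offspring is affected) = 4/9·1/4 = 1/9.

1/9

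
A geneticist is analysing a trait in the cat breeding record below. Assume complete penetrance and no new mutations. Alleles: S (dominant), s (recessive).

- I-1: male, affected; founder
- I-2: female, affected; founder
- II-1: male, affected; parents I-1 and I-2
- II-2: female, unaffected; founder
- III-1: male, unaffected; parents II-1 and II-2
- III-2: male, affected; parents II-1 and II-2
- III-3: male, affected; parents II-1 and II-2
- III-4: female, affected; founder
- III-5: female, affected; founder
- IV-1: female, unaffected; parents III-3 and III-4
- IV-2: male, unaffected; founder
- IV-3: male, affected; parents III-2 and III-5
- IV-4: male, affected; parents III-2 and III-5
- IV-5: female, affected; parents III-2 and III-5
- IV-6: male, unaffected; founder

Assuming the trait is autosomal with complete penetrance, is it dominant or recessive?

dominant

III-3 and III-4 are both affected yet have an unaffected child IV-1. Under a recessive model two affected parents are homozygous and every child would be affected, so the trait cannot be recessive.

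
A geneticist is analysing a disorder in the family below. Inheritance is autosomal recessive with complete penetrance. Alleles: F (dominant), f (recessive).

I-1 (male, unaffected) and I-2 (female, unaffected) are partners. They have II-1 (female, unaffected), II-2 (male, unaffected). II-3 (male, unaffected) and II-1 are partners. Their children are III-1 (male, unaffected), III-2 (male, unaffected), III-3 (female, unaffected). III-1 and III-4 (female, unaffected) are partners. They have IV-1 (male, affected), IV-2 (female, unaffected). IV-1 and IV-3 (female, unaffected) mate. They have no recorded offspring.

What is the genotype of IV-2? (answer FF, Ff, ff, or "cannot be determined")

IV-2's phenotype allows FF or Ff, and no parent or child forces a single allele at both positions; consistent genotype assignments exist with IV-2 as FF or Ff.

cannot be determined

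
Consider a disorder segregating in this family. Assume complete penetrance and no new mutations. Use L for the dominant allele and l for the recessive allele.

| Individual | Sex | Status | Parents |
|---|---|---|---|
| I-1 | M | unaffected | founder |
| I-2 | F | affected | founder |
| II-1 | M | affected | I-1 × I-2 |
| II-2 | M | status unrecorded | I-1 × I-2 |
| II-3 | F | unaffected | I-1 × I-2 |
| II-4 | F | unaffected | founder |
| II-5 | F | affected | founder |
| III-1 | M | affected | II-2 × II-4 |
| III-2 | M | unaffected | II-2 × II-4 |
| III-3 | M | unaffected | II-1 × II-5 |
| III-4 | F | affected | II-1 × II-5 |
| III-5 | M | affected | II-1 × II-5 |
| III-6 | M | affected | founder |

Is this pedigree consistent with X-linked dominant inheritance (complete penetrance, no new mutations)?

No

Under X-linked dominant, III-1 (affected, male) cannot arise from II-2 (unrecorded) × II-4 (unaffected).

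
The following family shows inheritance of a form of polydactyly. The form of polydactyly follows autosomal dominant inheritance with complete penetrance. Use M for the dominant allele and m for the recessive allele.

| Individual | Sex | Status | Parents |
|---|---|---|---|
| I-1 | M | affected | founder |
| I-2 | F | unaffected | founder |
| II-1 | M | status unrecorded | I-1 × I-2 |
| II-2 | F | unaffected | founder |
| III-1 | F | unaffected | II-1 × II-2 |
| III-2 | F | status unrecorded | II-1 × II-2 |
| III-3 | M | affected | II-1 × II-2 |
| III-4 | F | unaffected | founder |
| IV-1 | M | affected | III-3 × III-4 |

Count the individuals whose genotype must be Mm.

3

Obligate heterozygotes: II-1 passed M to III-3 (Mm, whose m came from II-2) and received m from I-2 (mm), so II-1 is Mm; III-3 is affected so carries M and received m from II-2 (mm), so III-3 is Mm; IV-1 is affected so carries M and received m from III-4 (mm), so IV-1 is Mm.
Every other individual is either homozygous by phenotype or has at least one consistent homozygous assignment, so the count is 3.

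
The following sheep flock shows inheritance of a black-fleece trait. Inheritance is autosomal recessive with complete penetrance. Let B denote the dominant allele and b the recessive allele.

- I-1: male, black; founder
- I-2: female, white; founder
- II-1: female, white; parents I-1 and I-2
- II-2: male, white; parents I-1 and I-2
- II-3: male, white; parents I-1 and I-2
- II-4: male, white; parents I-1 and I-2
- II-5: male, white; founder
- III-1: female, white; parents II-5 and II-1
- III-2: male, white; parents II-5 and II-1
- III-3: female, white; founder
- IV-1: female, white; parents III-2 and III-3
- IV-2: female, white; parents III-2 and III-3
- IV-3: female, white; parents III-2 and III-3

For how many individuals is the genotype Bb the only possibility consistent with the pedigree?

Obligate heterozygotes: II-1 is white so carries B and received b from I-1 (bb), so II-1 is Bb; II-2 is white so carries B and received b from I-1 (bb), so II-2 is Bb; II-3 is white so carries B and received b from I-1 (bb), so II-3 is Bb; II-4 is white so carries B and received b from I-1 (bb), so II-4 is Bb.
Every other individual is either homozygous by phenotype or has at least one consistent homozygous assignment, so the count is 4.

4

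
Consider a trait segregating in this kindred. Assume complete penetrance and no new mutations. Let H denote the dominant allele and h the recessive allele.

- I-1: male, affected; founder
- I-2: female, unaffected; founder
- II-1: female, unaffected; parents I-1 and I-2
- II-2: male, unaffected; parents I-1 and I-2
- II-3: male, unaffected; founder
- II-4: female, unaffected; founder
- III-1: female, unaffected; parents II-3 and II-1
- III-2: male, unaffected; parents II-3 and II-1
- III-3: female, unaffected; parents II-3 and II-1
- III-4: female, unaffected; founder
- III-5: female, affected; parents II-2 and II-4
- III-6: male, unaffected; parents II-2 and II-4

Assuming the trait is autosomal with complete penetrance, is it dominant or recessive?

II-2 and II-4 are both unaffected yet have an affected child III-5. Under dominance, an affected child requires at least one affected parent, so the trait cannot be dominant.

recessive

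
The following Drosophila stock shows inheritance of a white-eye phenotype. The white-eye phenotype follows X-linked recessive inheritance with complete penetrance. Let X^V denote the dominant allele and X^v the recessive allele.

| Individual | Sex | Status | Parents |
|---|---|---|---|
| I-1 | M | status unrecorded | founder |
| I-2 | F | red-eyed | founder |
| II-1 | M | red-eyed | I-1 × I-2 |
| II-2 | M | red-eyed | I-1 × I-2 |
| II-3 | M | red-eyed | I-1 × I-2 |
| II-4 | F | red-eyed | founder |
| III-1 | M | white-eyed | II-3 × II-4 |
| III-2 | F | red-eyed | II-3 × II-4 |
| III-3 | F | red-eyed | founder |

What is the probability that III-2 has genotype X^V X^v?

1/2

II-3 is red-eyed, so II-3 is X^V Y.
II-4 is red-eyed so carries V and passed v to III-1 (X^v Y), so II-4 is X^V X^v.
Their cross gives offspring ratios 1/2 X^V X^V : 1/2 X^V X^v. Conditioning on III-2 being red-eyed, P(X^V X^v) = 1/2 / 1 = 1/2.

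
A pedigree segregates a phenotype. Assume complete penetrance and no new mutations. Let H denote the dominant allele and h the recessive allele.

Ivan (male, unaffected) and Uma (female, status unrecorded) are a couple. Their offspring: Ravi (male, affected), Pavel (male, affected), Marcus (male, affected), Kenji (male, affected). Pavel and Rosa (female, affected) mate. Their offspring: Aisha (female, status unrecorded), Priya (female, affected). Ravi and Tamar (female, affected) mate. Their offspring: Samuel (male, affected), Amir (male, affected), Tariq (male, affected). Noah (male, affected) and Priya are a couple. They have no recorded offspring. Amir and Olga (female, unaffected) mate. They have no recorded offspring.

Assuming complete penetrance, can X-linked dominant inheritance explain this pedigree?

Yes

A consistent assignment under X-linked dominant exists: Ivan X^h Y, Uma X^H X^H, Ravi X^H Y, Pavel X^H Y, Marcus X^H Y, Kenji X^H Y, Rosa X^H X^H, Tamar X^H X^H, Aisha X^H X^H, Priya X^H X^H, Noah X^H Y, Samuel X^H Y, Amir X^H Y, Tariq X^H Y, Olga X^h X^h.
In this assignment every recorded phenotype matches its genotype and every non-founder's genotype is obtainable from its parents' genotypes, so the pedigree is consistent.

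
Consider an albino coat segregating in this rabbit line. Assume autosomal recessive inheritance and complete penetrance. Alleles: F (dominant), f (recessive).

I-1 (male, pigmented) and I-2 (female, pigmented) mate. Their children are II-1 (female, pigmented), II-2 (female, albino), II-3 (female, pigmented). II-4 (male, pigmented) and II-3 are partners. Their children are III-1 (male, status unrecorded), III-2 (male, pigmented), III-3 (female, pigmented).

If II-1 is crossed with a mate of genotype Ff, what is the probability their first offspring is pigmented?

I-1 is pigmented so carries F and passed f to II-2 (ff), so I-1 is Ff.
I-2 is pigmented so carries F and passed f to II-2 (ff), so I-2 is Ff.
II-1 is a pigmented offspring of I-1 (Ff) × I-2 (Ff), whose cross gives 1/4 FF : 1/2 Ff : 1/4 ff; conditioning on being pigmented, II-1 is FF with probability 1/3, Ff with probability 2/3.
Summing over parental genotype combinations, P(offspring is pigmented) = 1/3·1 + 2/3·3/4 = 5/6.

5/6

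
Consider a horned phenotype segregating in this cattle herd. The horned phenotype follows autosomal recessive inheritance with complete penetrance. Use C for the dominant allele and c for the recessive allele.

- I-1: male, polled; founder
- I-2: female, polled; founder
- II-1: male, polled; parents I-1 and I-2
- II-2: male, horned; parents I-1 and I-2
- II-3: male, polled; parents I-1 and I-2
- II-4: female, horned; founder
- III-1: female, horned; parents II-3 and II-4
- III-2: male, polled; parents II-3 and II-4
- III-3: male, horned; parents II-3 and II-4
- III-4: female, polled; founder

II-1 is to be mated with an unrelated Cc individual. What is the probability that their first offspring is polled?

5/6

I-1 is polled so carries C and passed c to II-2 (cc), so I-1 is Cc.
I-2 is polled so carries C and passed c to II-2 (cc), so I-2 is Cc.
II-1 is a polled offspring of I-1 (Cc) × I-2 (Cc), whose cross gives 1/4 CC : 1/2 Cc : 1/4 cc; conditioning on being polled, II-1 is CC with probability 1/3, Cc with probability 2/3.
Summing over parental genotype combinations, P(offspring is polled) = 1/3·1 + 2/3·3/4 = 5/6.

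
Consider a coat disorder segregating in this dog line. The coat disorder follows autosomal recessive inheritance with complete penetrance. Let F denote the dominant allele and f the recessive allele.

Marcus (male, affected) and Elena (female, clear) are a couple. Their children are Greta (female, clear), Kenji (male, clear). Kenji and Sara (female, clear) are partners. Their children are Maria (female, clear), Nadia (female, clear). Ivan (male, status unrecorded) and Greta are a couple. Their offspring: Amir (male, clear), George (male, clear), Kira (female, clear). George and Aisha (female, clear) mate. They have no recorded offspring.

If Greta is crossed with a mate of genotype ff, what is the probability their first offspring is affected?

1/2

Greta is clear so carries F and received f from Marcus (ff), so Greta is Ff.
The cross gives 1/2 Ff : 1/2 ff, so P(offspring is affected) = 1/2.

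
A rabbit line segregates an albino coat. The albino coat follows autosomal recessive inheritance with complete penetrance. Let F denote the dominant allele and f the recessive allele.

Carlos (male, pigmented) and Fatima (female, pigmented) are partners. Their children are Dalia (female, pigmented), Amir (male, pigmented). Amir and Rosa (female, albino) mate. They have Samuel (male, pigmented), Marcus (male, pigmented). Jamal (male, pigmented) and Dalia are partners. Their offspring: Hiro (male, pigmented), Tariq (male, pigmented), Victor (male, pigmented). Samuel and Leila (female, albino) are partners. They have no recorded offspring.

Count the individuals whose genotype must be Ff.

2

Obligate heterozygotes: Samuel is pigmented so carries F and received f from Rosa (ff), so Samuel is Ff; Marcus is pigmented so carries F and received f from Rosa (ff), so Marcus is Ff.
Every other individual is either homozygous by phenotype or has at least one consistent homozygous assignment, so the count is 2.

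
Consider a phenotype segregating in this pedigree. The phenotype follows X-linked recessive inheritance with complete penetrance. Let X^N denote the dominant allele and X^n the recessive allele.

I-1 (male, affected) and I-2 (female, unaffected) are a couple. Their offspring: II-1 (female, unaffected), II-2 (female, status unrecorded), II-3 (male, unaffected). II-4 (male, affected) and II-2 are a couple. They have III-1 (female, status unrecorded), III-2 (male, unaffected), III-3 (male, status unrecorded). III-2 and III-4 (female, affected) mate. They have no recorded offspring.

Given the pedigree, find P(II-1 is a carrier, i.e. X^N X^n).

1

II-1 is unaffected so carries N and received n from I-1 (X^n Y), so II-1 is X^N X^n, giving P(X^N X^n) = 1.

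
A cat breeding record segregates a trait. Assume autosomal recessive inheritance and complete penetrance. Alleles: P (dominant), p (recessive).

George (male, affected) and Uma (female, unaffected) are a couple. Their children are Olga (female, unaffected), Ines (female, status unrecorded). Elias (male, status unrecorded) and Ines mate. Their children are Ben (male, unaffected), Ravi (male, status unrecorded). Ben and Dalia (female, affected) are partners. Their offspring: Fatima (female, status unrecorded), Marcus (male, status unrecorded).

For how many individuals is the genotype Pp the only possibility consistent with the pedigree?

1

Obligate heterozygotes: Olga is unaffected so carries P and received p from George (pp), so Olga is Pp.
Every other individual is either homozygous by phenotype or has at least one consistent homozygous assignment, so the count is 1.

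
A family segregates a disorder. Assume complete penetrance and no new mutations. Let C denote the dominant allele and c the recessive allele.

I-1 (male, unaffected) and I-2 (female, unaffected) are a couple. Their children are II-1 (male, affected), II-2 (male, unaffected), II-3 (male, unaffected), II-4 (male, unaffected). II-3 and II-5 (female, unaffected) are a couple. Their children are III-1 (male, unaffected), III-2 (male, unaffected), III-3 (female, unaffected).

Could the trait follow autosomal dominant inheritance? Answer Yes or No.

Under autosomal dominant, II-1 (affected, male) cannot arise from I-1 (unaffected) × I-2 (unaffected).

No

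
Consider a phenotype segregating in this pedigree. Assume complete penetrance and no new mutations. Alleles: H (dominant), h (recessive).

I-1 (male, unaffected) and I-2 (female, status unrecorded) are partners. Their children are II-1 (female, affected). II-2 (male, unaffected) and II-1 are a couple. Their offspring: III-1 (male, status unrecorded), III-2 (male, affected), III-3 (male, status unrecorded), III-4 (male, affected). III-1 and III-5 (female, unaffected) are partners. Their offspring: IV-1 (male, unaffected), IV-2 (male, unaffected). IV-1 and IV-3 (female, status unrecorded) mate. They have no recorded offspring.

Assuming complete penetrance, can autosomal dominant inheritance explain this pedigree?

Yes

A consistent assignment under autosomal dominant exists: I-1 hh, I-2 HH, II-1 Hh, II-2 hh, III-1 Hh, III-2 Hh, III-3 Hh, III-4 Hh, III-5 hh, IV-1 hh, IV-2 hh, IV-3 HH.
In this assignment every recorded phenotype matches its genotype and every non-founder's genotype is obtainable from its parents' genotypes, so the pedigree is consistent.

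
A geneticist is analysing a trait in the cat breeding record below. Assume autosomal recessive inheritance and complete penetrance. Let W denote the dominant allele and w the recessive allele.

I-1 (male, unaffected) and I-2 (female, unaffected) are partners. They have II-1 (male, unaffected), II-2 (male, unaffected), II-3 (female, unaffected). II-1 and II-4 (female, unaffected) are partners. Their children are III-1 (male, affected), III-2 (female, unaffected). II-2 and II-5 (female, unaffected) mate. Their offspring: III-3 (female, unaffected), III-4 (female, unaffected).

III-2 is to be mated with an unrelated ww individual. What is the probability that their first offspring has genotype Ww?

2/3

II-1 is unaffected so carries W and passed w to III-1 (ww), so II-1 is Ww.
II-4 is unaffected so carries W and passed w to III-1 (ww), so II-4 is Ww.
III-2 is an unaffected offspring of II-1 (Ww) × II-4 (Ww), whose cross gives 1/4 WW : 1/2 Ww : 1/4 ww; conditioning on being unaffected, III-2 is WW with probability 1/3, Ww with probability 2/3.
Summing over parental genotype combinations, P(offspring has genotype Ww) = 1/3·1 + 2/3·1/2 = 2/3.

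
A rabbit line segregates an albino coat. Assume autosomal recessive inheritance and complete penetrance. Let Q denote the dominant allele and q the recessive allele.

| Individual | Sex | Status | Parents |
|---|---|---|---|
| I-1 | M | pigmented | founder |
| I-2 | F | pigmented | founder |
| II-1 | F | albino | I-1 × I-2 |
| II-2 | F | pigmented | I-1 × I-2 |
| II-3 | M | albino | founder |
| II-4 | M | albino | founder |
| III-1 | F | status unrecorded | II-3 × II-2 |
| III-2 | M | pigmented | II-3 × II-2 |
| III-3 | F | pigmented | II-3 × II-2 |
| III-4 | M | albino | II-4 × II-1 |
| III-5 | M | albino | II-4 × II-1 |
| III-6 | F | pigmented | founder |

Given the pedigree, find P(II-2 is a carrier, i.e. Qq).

1/3

I-1 is pigmented so carries Q and passed q to II-1 (qq), so I-1 is Qq.
I-2 is pigmented so carries Q and passed q to II-1 (qq), so I-2 is Qq.
Their cross gives offspring ratios 1/4 QQ : 1/2 Qq : 1/4 qq. Conditioning on II-2 being pigmented, P(Qq) = 1/2 / 3/4 = 2/3 before taking II-2's own offspring into account.
II-3 is albino, so II-3 is qq.
Now use II-2's offspring. Probability of each recorded status — pigmented son III-2: 1/2 if II-2 is Qq, 1 if QQ; pigmented daughter III-3: 1/2 if II-2 is Qq, 1 if QQ. (III-1: equally likely either way, so uninformative.)
Bayes: P(Qq) = 2/3·1/4 / (2/3·1/4 + 1/3·1) = 1/3.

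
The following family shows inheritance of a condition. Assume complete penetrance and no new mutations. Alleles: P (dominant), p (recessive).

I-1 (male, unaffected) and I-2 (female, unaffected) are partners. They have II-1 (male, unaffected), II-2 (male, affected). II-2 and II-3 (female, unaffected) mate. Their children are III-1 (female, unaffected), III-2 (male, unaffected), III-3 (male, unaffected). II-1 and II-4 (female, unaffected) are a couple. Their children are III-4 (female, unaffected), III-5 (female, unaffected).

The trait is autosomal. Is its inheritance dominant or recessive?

I-1 and I-2 are both unaffected yet have an affected child II-2. Under dominance, an affected child requires at least one affected parent, so the trait cannot be dominant.

recessive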